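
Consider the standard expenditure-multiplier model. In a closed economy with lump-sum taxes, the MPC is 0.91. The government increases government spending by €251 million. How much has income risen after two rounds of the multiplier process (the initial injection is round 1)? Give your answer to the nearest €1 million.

€479 million

Round 1 adds ΔG = €251 million; each later round is MPC = 0.91 times the previous.
After 2 rounds: 251 + 228.41 = ΔG·(1 − c^2)/(1 − c) = 251 × (1 − 0.8281)/0.09 ≈ €479 million.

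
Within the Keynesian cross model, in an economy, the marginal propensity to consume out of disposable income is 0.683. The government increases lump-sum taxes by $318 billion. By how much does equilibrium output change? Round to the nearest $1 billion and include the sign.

−$685 billion

A lump-sum tax change of +$318 billion shifts disposable income by −$318 billion; first-round consumption changes by −c × ΔT = −0.683 × (+$318 billion) = −$217.194 billion.
Expenditure multiplier = 1/(1 − MPC) = 1/(1 − 0.683) = 1/0.317 ≈ 3.155.
The tax multiplier is −c × k ≈ −2.155, so ΔY = k × (−c·ΔT) = (−$217.194 billion) / 0.317 ≈ −$685 billion.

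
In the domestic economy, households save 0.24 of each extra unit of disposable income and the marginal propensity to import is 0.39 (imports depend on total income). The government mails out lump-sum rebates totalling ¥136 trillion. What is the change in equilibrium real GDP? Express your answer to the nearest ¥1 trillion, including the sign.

MPC = 1 − MPS = 1 − 0.24 = 0.76.
A lump-sum tax change of −¥136 trillion shifts disposable income by +¥136 trillion; first-round consumption changes by −c × ΔT = −0.76 × (−¥136 trillion) = +¥103.36 trillion.
Expenditure multiplier = 1/(1 − c + m) = 1/(1 − 0.76 + 0.39) = 1/0.63 ≈ 1.587.
The tax multiplier is −c × k ≈ −1.206, so ΔY = k × (−c·ΔT) = (+¥103.36 trillion) / 0.63 ≈ +¥164 trillion.

+¥164 trillion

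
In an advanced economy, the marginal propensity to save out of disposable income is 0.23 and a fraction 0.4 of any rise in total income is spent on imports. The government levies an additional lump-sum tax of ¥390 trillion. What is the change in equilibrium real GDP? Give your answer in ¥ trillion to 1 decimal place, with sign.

−¥476.7 trillion

MPC = 1 − MPS = 1 − 0.23 = 0.77.
A lump-sum tax change of +¥390 trillion shifts disposable income by −¥390 trillion; first-round consumption changes by −c × ΔT = −0.77 × (+¥390 trillion) = −¥300.3 trillion.
Expenditure multiplier = 1/(1 − c + m) = 1/(1 − 0.77 + 0.4) = 1/0.63 ≈ 1.587.
The tax multiplier is −c × k ≈ −1.222, so ΔY = k × (−c·ΔT) = (−¥300.3 trillion) / 0.63 ≈ −¥476.7 trillion.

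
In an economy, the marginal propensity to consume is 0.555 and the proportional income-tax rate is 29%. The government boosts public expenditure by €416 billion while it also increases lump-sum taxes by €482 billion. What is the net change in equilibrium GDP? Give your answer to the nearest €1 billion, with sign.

+€245 billion

Expenditure multiplier = 1/(1 − c(1−t)) = 1/(1 − 0.555×0.71) = 1/0.60595 ≈ 1.65.
ΔG contributes k·ΔG = (+€416 billion) / 0.60595 ≈ +€686.5 billion.
ΔT of +€482 billion changes first-round spending by −c·ΔT = −€267.51 billion, contributing k·(−c·ΔT) = (−€267.51 billion) / 0.60595 ≈ −€441.5 billion.
Net ΔY = k(ΔG − c·ΔT) = (+€148.49 billion) / 0.60595 ≈ +€245 billion.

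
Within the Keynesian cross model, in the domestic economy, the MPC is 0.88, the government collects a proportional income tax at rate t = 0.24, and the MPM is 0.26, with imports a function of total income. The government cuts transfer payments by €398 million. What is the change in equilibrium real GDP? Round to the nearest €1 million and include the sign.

−€592 million

The transfer change shifts disposable income by −€398 million, so first-round consumption changes by c·ΔTR = 0.88 × (−€398 million) = −€350.24 million.
Expenditure multiplier = 1/(1 − c(1−t) + m) = 1/(1 − 0.88×0.76 + 0.26) = 1/0.5912 ≈ 1.691.
The transfer multiplier is c × k ≈ 1.488, so ΔY = k × (c·ΔTR) = (−€350.24 million) / 0.5912 ≈ −€592 million.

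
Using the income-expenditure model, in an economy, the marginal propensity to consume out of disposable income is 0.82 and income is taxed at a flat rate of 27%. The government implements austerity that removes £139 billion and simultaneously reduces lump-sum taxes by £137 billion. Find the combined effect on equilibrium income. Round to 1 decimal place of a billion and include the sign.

Expenditure multiplier = 1/(1 − c(1−t)) = 1/(1 − 0.82×0.73) = 1/0.4014 ≈ 2.491.
ΔG contributes k·ΔG = (−£139 billion) / 0.4014 ≈ −£346.3 billion.
ΔT of −£137 billion changes first-round spending by −c·ΔT = +£112.34 billion, contributing k·(−c·ΔT) = (+£112.34 billion) / 0.4014 ≈ +£279.9 billion.
Net ΔY = k(ΔG − c·ΔT) = (−£26.66 billion) / 0.4014 ≈ −£66.4 billion.

−£66.4 billion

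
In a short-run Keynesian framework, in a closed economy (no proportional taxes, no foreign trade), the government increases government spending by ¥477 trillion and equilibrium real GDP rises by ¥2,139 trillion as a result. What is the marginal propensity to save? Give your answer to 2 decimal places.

0.22

Implied spending multiplier k = ΔY/ΔG = 2,139/477 ≈ 4.4843.
Since k = 1/(1 − MPC), MPC = 1 − 1/k = 1 − ΔG/ΔY = 1 − 477/2,139 ≈ 0.78.
MPS = 1 − MPC = 0.22.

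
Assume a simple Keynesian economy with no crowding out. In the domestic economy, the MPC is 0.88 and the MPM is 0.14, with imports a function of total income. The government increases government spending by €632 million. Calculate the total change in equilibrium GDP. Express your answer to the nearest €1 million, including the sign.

Spending multiplier = 1/(1 − c + m) = 1/(1 − 0.88 + 0.14) = 1/0.26 ≈ 3.846.
ΔY = k × ΔG = (+€632 million) / 0.26 ≈ +€2,431 million.

+€2,431 million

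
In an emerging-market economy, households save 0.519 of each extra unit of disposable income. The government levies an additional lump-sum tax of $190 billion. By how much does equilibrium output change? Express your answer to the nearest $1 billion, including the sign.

−$176 billion

MPC = 1 − MPS = 1 − 0.519 = 0.481.
A lump-sum tax change of +$190 billion shifts disposable income by −$190 billion; first-round consumption changes by −c × ΔT = −0.481 × (+$190 billion) = −$91.39 billion.
Expenditure multiplier = 1/(1 − MPC) = 1/(1 − 0.481) = 1/0.519 ≈ 1.927.
The tax multiplier is −c × k ≈ −0.927, so ΔY = k × (−c·ΔT) = (−$91.39 billion) / 0.519 ≈ −$176 billion.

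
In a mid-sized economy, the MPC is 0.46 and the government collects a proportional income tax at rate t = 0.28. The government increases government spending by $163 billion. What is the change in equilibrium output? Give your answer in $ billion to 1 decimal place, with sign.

Spending multiplier = 1/(1 − c(1−t)) = 1/(1 − 0.46×0.72) = 1/0.6688 ≈ 1.495.
ΔY = k × ΔG = (+$163 billion) / 0.6688 ≈ +$243.7 billion.

+$243.7 billion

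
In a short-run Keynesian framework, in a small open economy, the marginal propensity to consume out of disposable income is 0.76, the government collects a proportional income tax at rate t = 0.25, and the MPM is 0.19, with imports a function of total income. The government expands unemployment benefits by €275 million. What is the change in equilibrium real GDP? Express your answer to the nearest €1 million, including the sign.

+€337 million

The transfer change shifts disposable income by +€275 million, so first-round consumption changes by c·ΔTR = 0.76 × (+€275 million) = +€209 million.
Expenditure multiplier = 1/(1 − c(1−t) + m) = 1/(1 − 0.76×0.75 + 0.19) = 1/0.62 ≈ 1.613.
The transfer multiplier is c × k ≈ 1.226, so ΔY = k × (c·ΔTR) = (+€209 million) / 0.62 ≈ +€337 million.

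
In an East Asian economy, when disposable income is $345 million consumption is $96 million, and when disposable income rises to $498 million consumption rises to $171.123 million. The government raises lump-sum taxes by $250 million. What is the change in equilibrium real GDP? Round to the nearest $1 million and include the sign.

MPC = ΔC/ΔYd = (171.123 − 96)/(498 − 345) = 75.123/153 = 0.491.
A lump-sum tax change of +$250 million shifts disposable income by −$250 million; first-round consumption changes by −c × ΔT = −0.491 × (+$250 million) = −$122.75 million.
Expenditure multiplier = 1/(1 − MPC) = 1/(1 − 0.491) = 1/0.509 ≈ 1.965.
The tax multiplier is −c × k ≈ −0.965, so ΔY = k × (−c·ΔT) = (−$122.75 million) / 0.509 ≈ −$241 million.

−$241 million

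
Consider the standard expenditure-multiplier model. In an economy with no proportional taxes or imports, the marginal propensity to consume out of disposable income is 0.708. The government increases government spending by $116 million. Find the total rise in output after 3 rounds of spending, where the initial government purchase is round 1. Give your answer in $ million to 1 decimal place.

Round 1 adds ΔG = $116 million; each later round is MPC = 0.708 times the previous.
After 3 rounds: 116 + 82.128 + 58.146624 = ΔG·(1 − c^3)/(1 − c) = 116 × (1 − 0.354894912)/0.292 ≈ $256.3 million.

$256.3 million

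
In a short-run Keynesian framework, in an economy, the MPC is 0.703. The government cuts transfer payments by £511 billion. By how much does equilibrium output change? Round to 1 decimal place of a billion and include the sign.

−£1,209.5 billion

The transfer change shifts disposable income by −£511 billion, so first-round consumption changes by c·ΔTR = 0.703 × (−£511 billion) = −£359.233 billion.
Expenditure multiplier = 1/(1 − MPC) = 1/(1 − 0.703) = 1/0.297 ≈ 3.367.
The transfer multiplier is c × k ≈ 2.367, so ΔY = k × (c·ΔTR) = (−£359.233 billion) / 0.297 ≈ −£1,209.5 billion.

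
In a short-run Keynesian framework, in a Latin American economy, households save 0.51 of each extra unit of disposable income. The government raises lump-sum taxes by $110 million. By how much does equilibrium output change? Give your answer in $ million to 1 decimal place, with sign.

MPC = 1 − MPS = 1 − 0.51 = 0.49.
A lump-sum tax change of +$110 million shifts disposable income by −$110 million; first-round consumption changes by −c × ΔT = −0.49 × (+$110 million) = −$53.9 million.
Expenditure multiplier = 1/(1 − MPC) = 1/(1 − 0.49) = 1/0.51 ≈ 1.961.
The tax multiplier is −c × k ≈ −0.961, so ΔY = k × (−c·ΔT) = (−$53.9 million) / 0.51 ≈ −$105.7 million.

−$105.7 million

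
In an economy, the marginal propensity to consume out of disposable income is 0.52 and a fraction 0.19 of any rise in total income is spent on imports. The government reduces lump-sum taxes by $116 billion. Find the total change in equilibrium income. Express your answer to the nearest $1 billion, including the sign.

+$90 billion

A lump-sum tax change of −$116 billion shifts disposable income by +$116 billion; first-round consumption changes by −c × ΔT = −0.52 × (−$116 billion) = +$60.32 billion.
Expenditure multiplier = 1/(1 − c + m) = 1/(1 − 0.52 + 0.19) = 1/0.67 ≈ 1.493.
The tax multiplier is −c × k ≈ −0.776, so ΔY = k × (−c·ΔT) = (+$60.32 billion) / 0.67 ≈ +$90 billion.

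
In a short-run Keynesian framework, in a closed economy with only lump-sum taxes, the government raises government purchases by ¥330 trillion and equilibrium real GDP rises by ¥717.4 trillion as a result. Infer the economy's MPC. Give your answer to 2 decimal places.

Implied spending multiplier k = ΔY/ΔG = 717.4/330 ≈ 2.1739.
Since k = 1/(1 − MPC), MPC = 1 − 1/k = 1 − ΔG/ΔY = 1 − 330/717.4 ≈ 0.54.

0.54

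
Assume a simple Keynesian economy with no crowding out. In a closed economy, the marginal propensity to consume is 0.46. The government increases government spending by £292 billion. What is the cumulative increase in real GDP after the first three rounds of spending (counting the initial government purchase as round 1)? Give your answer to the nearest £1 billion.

£488 billion

Round 1 adds ΔG = £292 billion; each later round is MPC = 0.46 times the previous.
After 3 rounds: 292 + 134.32 + 61.7872 = ΔG·(1 − c^3)/(1 − c) = 292 × (1 − 0.097336)/0.54 ≈ £488 billion.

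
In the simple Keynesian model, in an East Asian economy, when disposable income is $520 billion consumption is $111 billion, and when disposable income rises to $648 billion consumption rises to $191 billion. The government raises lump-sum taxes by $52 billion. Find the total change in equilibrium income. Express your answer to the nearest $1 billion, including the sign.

−$87 billion

MPC = ΔC/ΔYd = (191 − 111)/(648 − 520) = 80/128 = 0.625.
A lump-sum tax change of +$52 billion shifts disposable income by −$52 billion; first-round consumption changes by −c × ΔT = −0.625 × (+$52 billion) = −$32.5 billion.
Expenditure multiplier = 1/(1 − MPC) = 1/(1 − 0.625) = 1/0.375 ≈ 2.667.
The tax multiplier is −c × k ≈ −1.667, so ΔY = k × (−c·ΔT) = (−$32.5 billion) / 0.375 ≈ −$87 billion.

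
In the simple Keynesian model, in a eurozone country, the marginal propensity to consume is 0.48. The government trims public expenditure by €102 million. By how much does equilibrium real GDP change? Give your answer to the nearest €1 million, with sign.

−€196 million

Spending multiplier = 1/(1 − MPC) = 1/(1 − 0.48) = 1/0.52 ≈ 1.923.
ΔY = k × ΔG = (−€102 million) / 0.52 ≈ −€196 million.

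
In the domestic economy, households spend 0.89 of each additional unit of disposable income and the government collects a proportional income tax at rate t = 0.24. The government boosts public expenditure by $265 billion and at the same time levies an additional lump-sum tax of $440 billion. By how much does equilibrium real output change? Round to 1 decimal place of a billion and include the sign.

−$391.2 billion

Expenditure multiplier = 1/(1 − c(1−t)) = 1/(1 − 0.89×0.76) = 1/0.3236 ≈ 3.09.
ΔG contributes k·ΔG = (+$265 billion) / 0.3236 ≈ +$818.9 billion.
ΔT of +$440 billion changes first-round spending by −c·ΔT = −$391.6 billion, contributing k·(−c·ΔT) = (−$391.6 billion) / 0.3236 ≈ −$1,210.1 billion.
Net ΔY = k(ΔG − c·ΔT) = (−$126.6 billion) / 0.3236 ≈ −$391.2 billion.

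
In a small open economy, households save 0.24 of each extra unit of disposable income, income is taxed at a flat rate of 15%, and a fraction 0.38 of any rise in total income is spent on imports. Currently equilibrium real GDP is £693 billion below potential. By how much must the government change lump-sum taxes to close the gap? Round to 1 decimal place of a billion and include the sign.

MPC = 1 − MPS = 1 − 0.24 = 0.76.
Spending multiplier = 1/(1 − c(1−t) + m) = 1/(1 − 0.76×0.85 + 0.38) = 1/0.734 ≈ 1.362.
Tax multiplier = −c·k = −0.76/0.734 ≈ −1.035. Need ΔY = +£693 billion, so ΔT = ΔY/(−c·k) = −(+£693 billion) × 0.734 / 0.76 ≈ −£669.3 billion.
The government should cut lump-sum taxes by £669.3 billion.

−£669.3 billion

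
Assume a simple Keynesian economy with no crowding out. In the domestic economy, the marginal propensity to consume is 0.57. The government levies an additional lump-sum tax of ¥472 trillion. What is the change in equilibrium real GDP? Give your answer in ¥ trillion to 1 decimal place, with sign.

−¥625.7 trillion

A lump-sum tax change of +¥472 trillion shifts disposable income by −¥472 trillion; first-round consumption changes by −c × ΔT = −0.57 × (+¥472 trillion) = −¥269.04 trillion.
Expenditure multiplier = 1/(1 − MPC) = 1/(1 − 0.57) = 1/0.43 ≈ 2.326.
The tax multiplier is −c × k ≈ −1.326, so ΔY = k × (−c·ΔT) = (−¥269.04 trillion) / 0.43 ≈ −¥625.7 trillion.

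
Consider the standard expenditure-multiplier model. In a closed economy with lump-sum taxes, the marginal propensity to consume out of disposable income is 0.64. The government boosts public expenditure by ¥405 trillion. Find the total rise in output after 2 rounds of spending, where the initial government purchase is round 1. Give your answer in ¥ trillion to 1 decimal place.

¥664.2 trillion

Round 1 adds ΔG = ¥405 trillion; each later round is MPC = 0.64 times the previous.
After 2 rounds: 405 + 259.2 = ΔG·(1 − c^2)/(1 − c) = 405 × (1 − 0.4096)/0.36 = ¥664.2 trillion.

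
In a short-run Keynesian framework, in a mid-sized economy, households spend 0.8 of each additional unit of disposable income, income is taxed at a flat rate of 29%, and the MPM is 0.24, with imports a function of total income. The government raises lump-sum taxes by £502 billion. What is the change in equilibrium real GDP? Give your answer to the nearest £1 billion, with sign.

A lump-sum tax change of +£502 billion shifts disposable income by −£502 billion; first-round consumption changes by −c × ΔT = −0.8 × (+£502 billion) = −£401.6 billion.
Expenditure multiplier = 1/(1 − c(1−t) + m) = 1/(1 − 0.8×0.71 + 0.24) = 1/0.672 ≈ 1.488.
The tax multiplier is −c × k ≈ −1.19, so ΔY = k × (−c·ΔT) = (−£401.6 billion) / 0.672 ≈ −£598 billion.

−£598 billion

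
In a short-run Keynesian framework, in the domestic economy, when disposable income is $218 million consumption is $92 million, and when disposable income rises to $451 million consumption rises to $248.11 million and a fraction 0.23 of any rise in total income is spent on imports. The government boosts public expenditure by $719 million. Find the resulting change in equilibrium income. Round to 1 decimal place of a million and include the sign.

+$1,283.9 million

MPC = ΔC/ΔYd = (248.11 − 92)/(451 − 218) = 156.11/233 = 0.67.
Spending multiplier = 1/(1 − c + m) = 1/(1 − 0.67 + 0.23) = 1/0.56 ≈ 1.786.
ΔY = k × ΔG = (+$719 million) / 0.56 ≈ +$1,283.9 million.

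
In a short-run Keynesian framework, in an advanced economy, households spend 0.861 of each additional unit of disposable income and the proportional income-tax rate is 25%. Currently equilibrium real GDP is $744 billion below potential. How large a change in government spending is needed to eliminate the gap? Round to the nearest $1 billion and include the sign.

+$264 billion

Spending multiplier = 1/(1 − c(1−t)) = 1/(1 − 0.861×0.75) = 1/0.35425 ≈ 2.823.
Need ΔY = +$744 billion, so ΔG = ΔY/k = (+$744 billion) × 0.35425 ≈ +$264 billion.
The government should increase government spending by $264 billion.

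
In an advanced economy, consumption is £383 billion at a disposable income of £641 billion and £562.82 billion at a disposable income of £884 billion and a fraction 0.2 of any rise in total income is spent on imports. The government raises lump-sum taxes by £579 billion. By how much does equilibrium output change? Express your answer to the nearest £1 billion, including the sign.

−£931 billion

MPC = ΔC/ΔYd = (562.82 − 383)/(884 − 641) = 179.82/243 = 0.74.
A lump-sum tax change of +£579 billion shifts disposable income by −£579 billion; first-round consumption changes by −c × ΔT = −0.74 × (+£579 billion) = −£428.46 billion.
Expenditure multiplier = 1/(1 − c + m) = 1/(1 − 0.74 + 0.2) = 1/0.46 ≈ 2.174.
The tax multiplier is −c × k ≈ −1.609, so ΔY = k × (−c·ΔT) = (−£428.46 billion) / 0.46 ≈ −£931 billion.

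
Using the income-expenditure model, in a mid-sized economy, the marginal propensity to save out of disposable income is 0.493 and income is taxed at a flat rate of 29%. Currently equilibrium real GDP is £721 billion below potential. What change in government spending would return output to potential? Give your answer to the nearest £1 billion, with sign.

+£461 billion

MPC = 1 − MPS = 1 − 0.493 = 0.507.
Spending multiplier = 1/(1 − c(1−t)) = 1/(1 − 0.507×0.71) = 1/0.64003 ≈ 1.562.
Need ΔY = +£721 billion, so ΔG = ΔY/k = (+£721 billion) × 0.64003 ≈ +£461 billion.
The government should increase government spending by £461 billion.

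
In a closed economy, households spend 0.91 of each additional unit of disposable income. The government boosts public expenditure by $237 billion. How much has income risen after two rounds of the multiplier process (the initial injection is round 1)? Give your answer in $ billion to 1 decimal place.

Round 1 adds ΔG = $237 billion; each later round is MPC = 0.91 times the previous.
After 2 rounds: 237 + 215.67 = ΔG·(1 − c^2)/(1 − c) = 237 × (1 − 0.8281)/0.09 ≈ $452.7 billion.

$452.7 billion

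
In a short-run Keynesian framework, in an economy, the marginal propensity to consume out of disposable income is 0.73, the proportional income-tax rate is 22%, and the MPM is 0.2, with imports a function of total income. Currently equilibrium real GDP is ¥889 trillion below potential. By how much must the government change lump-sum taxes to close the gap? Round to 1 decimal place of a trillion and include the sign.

−¥767.9 trillion

Spending multiplier = 1/(1 − c(1−t) + m) = 1/(1 − 0.73×0.78 + 0.2) = 1/0.6306 ≈ 1.586.
Tax multiplier = −c·k = −0.73/0.6306 ≈ −1.158. Need ΔY = +¥889 trillion, so ΔT = ΔY/(−c·k) = −(+¥889 trillion) × 0.6306 / 0.73 ≈ −¥767.9 trillion.
The government should cut lump-sum taxes by ¥767.9 trillion.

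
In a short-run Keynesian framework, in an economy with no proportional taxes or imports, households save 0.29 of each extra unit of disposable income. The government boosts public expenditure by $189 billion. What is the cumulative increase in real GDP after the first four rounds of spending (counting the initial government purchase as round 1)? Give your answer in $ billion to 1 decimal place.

MPC = 1 − MPS = 1 − 0.29 = 0.71.
Round 1 adds ΔG = $189 billion; each later round is MPC = 0.71 times the previous.
After 4 rounds: 189 + 134.19 + 95.2749 + 67.645179 = ΔG·(1 − c^4)/(1 − c) = 189 × (1 − 0.25411681)/0.29 ≈ $486.1 billion.

$486.1 billion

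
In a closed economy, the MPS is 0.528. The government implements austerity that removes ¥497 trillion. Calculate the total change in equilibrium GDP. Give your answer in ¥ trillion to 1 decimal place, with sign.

MPC = 1 − MPS = 1 − 0.528 = 0.472.
Spending multiplier = 1/(1 − MPC) = 1/(1 − 0.472) = 1/0.528 ≈ 1.894.
ΔY = k × ΔG = (−¥497 trillion) / 0.528 ≈ −¥941.3 trillion.

−¥941.3 trillion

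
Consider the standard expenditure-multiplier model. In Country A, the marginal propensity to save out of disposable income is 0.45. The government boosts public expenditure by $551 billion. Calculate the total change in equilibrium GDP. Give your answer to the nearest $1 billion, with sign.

MPC = 1 − MPS = 1 − 0.45 = 0.55.
Expenditure multiplier = 1/(1 − MPC) = 1/(1 − 0.55) = 1/0.45 ≈ 2.222.
ΔY = k × ΔG = (+$551 billion) / 0.45 ≈ +$1,224 billion.

+$1,224 billion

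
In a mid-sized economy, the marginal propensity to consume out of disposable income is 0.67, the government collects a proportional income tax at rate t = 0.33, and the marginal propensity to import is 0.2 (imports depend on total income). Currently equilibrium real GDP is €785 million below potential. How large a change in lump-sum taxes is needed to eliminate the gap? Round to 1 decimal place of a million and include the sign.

Spending multiplier = 1/(1 − c(1−t) + m) = 1/(1 − 0.67×0.67 + 0.2) = 1/0.7511 ≈ 1.331.
Tax multiplier = −c·k = −0.67/0.7511 ≈ −0.892. Need ΔY = +€785 million, so ΔT = ΔY/(−c·k) = −(+€785 million) × 0.7511 / 0.67 ≈ −€880 million.
The government should cut lump-sum taxes by €880 million.

−€880.0 million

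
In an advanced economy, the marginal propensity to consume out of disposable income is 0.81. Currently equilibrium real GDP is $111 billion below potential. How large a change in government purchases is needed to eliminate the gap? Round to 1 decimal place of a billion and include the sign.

Spending multiplier = 1/(1 − MPC) = 1/(1 − 0.81) = 1/0.19 ≈ 5.263.
Need ΔY = +$111 billion, so ΔG = ΔY/k = (+$111 billion) × 0.19 ≈ +$21.1 billion.
The government should increase government purchases by $21.1 billion.

+$21.1 billion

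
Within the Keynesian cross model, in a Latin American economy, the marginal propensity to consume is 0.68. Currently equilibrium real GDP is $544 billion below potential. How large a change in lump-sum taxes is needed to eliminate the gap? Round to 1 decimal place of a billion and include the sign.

−$256.0 billion

Spending multiplier = 1/(1 − MPC) = 1/(1 − 0.68) = 1/0.32 = 3.125.
Tax multiplier = −c·k = −0.68/0.32 = −2.125. Need ΔY = +$544 billion, so ΔT = ΔY/(−c·k) = −(+$544 billion) × 0.32 / 0.68 = −$256 billion.
The government should cut lump-sum taxes by $256 billion.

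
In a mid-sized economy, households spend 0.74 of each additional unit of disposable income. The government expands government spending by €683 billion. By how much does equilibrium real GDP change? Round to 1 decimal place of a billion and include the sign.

Government-spending multiplier = 1/(1 − MPC) = 1/(1 − 0.74) = 1/0.26 ≈ 3.846.
ΔY = k × ΔG = (+€683 billion) / 0.26 ≈ +€2,626.9 billion.

+€2,626.9 billion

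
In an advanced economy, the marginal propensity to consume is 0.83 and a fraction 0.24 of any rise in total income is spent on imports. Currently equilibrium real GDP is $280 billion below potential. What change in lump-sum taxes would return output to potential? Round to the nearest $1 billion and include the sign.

−$138 billion

Spending multiplier = 1/(1 − c + m) = 1/(1 − 0.83 + 0.24) = 1/0.41 ≈ 2.439.
Tax multiplier = −c·k = −0.83/0.41 ≈ −2.024. Need ΔY = +$280 billion, so ΔT = ΔY/(−c·k) = −(+$280 billion) × 0.41 / 0.83 ≈ −$138 billion.
The government should cut lump-sum taxes by $138 billion.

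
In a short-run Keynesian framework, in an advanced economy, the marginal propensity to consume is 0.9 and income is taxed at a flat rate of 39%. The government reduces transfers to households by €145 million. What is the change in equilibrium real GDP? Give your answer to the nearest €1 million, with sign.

−€289 million

The transfer change shifts disposable income by −€145 million, so first-round consumption changes by c·ΔTR = 0.9 × (−€145 million) = −€130.5 million.
Expenditure multiplier = 1/(1 − c(1−t)) = 1/(1 − 0.9×0.61) = 1/0.451 ≈ 2.217.
The transfer multiplier is c × k ≈ 1.996, so ΔY = k × (c·ΔTR) = (−€130.5 million) / 0.451 ≈ −€289 million.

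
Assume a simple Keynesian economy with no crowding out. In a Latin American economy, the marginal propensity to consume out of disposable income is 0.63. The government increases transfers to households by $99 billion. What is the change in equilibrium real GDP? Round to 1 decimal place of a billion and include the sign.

+$168.6 billion

The transfer change shifts disposable income by +$99 billion, so first-round consumption changes by c·ΔTR = 0.63 × (+$99 billion) = +$62.37 billion.
Expenditure multiplier = 1/(1 − MPC) = 1/(1 − 0.63) = 1/0.37 ≈ 2.703.
The transfer multiplier is c × k ≈ 1.703, so ΔY = k × (c·ΔTR) = (+$62.37 billion) / 0.37 ≈ +$168.6 billion.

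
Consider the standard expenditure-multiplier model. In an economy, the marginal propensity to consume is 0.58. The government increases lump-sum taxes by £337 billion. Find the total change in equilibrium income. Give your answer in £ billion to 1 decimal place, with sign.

A lump-sum tax change of +£337 billion shifts disposable income by −£337 billion; first-round consumption changes by −c × ΔT = −0.58 × (+£337 billion) = −£195.46 billion.
Expenditure multiplier = 1/(1 − MPC) = 1/(1 − 0.58) = 1/0.42 ≈ 2.381.
The tax multiplier is −c × k ≈ −1.381, so ΔY = k × (−c·ΔT) = (−£195.46 billion) / 0.42 ≈ −£465.4 billion.

−£465.4 billion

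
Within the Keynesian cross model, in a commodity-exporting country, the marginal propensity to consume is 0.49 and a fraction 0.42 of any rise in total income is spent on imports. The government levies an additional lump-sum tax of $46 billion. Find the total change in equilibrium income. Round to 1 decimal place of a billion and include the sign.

A lump-sum tax change of +$46 billion shifts disposable income by −$46 billion; first-round consumption changes by −c × ΔT = −0.49 × (+$46 billion) = −$22.54 billion.
Expenditure multiplier = 1/(1 − c + m) = 1/(1 − 0.49 + 0.42) = 1/0.93 ≈ 1.075.
The tax multiplier is −c × k ≈ −0.527, so ΔY = k × (−c·ΔT) = (−$22.54 billion) / 0.93 ≈ −$24.2 billion.

−$24.2 billion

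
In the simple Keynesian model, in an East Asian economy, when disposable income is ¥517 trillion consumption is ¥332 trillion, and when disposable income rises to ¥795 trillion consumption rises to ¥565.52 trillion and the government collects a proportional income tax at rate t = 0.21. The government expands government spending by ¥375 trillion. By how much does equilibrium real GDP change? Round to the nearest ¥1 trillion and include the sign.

MPC = ΔC/ΔYd = (565.52 − 332)/(795 − 517) = 233.52/278 = 0.84.
Government-spending multiplier = 1/(1 − c(1−t)) = 1/(1 − 0.84×0.79) = 1/0.3364 ≈ 2.973.
ΔY = k × ΔG = (+¥375 trillion) / 0.3364 ≈ +¥1,115 trillion.

+¥1,115 trillion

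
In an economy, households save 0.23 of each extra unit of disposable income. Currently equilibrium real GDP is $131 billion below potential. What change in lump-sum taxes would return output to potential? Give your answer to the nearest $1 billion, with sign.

−$39 billion

MPC = 1 − MPS = 1 − 0.23 = 0.77.
Spending multiplier = 1/(1 − MPC) = 1/(1 − 0.77) = 1/0.23 ≈ 4.348.
Tax multiplier = −c·k = −0.77/0.23 ≈ −3.348. Need ΔY = +$131 billion, so ΔT = ΔY/(−c·k) = −(+$131 billion) × 0.23 / 0.77 ≈ −$39 billion.
The government should cut lump-sum taxes by $39 billion.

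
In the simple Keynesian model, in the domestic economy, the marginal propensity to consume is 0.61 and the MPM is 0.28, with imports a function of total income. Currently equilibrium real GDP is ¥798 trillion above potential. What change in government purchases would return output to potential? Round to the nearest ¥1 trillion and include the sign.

−¥535 trillion

Spending multiplier = 1/(1 − c + m) = 1/(1 − 0.61 + 0.28) = 1/0.67 ≈ 1.493.
Need ΔY = −¥798 trillion, so ΔG = ΔY/k = (−¥798 trillion) × 0.67 ≈ −¥535 trillion.
The government should cut government purchases by ¥535 trillion.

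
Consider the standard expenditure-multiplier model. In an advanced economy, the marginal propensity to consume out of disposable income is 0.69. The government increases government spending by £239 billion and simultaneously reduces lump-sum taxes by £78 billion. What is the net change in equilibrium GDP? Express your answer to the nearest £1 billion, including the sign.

+£945 billion

Expenditure multiplier = 1/(1 − MPC) = 1/(1 − 0.69) = 1/0.31 ≈ 3.226.
ΔG contributes k·ΔG = (+£239 billion) / 0.31 ≈ +£771 billion.
ΔT of −£78 billion changes first-round spending by −c·ΔT = +£53.82 billion, contributing k·(−c·ΔT) = (+£53.82 billion) / 0.31 ≈ +£173.6 billion.
Net ΔY = k(ΔG − c·ΔT) = (+£292.82 billion) / 0.31 ≈ +£945 billion.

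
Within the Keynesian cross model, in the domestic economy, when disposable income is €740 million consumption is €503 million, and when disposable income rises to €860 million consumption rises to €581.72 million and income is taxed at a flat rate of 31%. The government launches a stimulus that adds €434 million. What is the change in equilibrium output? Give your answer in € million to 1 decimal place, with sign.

+€792.9 million

MPC = ΔC/ΔYd = (581.72 − 503)/(860 − 740) = 78.72/120 = 0.656.
Spending multiplier = 1/(1 − c(1−t)) = 1/(1 − 0.656×0.69) = 1/0.54736 ≈ 1.827.
ΔY = k × ΔG = (+€434 million) / 0.54736 ≈ +€792.9 million.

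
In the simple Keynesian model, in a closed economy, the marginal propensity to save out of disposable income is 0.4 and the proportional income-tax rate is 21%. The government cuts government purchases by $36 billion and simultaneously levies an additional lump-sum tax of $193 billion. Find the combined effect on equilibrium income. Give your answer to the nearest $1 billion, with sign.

MPC = 1 − MPS = 1 − 0.4 = 0.6.
Expenditure multiplier = 1/(1 − c(1−t)) = 1/(1 − 0.6×0.79) = 1/0.526 ≈ 1.901.
ΔG contributes k·ΔG = (−$36 billion) / 0.526 ≈ −$68.4 billion.
ΔT of +$193 billion changes first-round spending by −c·ΔT = −$115.8 billion, contributing k·(−c·ΔT) = (−$115.8 billion) / 0.526 ≈ −$220.2 billion.
Net ΔY = k(ΔG − c·ΔT) = (−$151.8 billion) / 0.526 ≈ −$289 billion.

−$289 billion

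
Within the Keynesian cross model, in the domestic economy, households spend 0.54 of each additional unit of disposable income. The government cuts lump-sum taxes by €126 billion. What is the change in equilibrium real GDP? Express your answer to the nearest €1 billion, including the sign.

A lump-sum tax change of −€126 billion shifts disposable income by +€126 billion; first-round consumption changes by −c × ΔT = −0.54 × (−€126 billion) = +€68.04 billion.
Expenditure multiplier = 1/(1 − MPC) = 1/(1 − 0.54) = 1/0.46 ≈ 2.174.
The tax multiplier is −c × k ≈ −1.174, so ΔY = k × (−c·ΔT) = (+€68.04 billion) / 0.46 ≈ +€148 billion.

+€148 billion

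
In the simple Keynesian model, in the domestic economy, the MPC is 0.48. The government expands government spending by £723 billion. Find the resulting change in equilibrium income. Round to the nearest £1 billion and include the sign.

Government-spending multiplier = 1/(1 − MPC) = 1/(1 − 0.48) = 1/0.52 ≈ 1.923.
ΔY = k × ΔG = (+£723 billion) / 0.52 ≈ +£1,390 billion.

+£1,390 billion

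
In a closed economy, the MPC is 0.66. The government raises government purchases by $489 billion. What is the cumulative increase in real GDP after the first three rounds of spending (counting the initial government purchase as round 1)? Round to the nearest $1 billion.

$1,025 billion

Round 1 adds ΔG = $489 billion; each later round is MPC = 0.66 times the previous.
After 3 rounds: 489 + 322.74 + 213.0084 = ΔG·(1 − c^3)/(1 − c) = 489 × (1 − 0.287496)/0.34 ≈ $1,025 billion.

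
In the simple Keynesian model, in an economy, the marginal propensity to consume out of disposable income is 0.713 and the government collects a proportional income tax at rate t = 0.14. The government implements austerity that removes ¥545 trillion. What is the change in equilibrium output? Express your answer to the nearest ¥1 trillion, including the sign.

−¥1,409 trillion

Government-spending multiplier = 1/(1 − c(1−t)) = 1/(1 − 0.713×0.86) = 1/0.38682 ≈ 2.585.
ΔY = k × ΔG = (−¥545 trillion) / 0.38682 ≈ −¥1,409 trillion.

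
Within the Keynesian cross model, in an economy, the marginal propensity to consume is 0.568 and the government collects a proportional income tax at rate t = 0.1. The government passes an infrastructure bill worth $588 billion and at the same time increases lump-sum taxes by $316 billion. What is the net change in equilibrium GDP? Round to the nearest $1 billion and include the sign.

+$836 billion

Expenditure multiplier = 1/(1 − c(1−t)) = 1/(1 − 0.568×0.9) = 1/0.4888 ≈ 2.046.
ΔG contributes k·ΔG = (+$588 billion) / 0.4888 ≈ +$1,202.9 billion.
ΔT of +$316 billion changes first-round spending by −c·ΔT = −$179.488 billion, contributing k·(−c·ΔT) = (−$179.488 billion) / 0.4888 ≈ −$367.2 billion.
Net ΔY = k(ΔG − c·ΔT) = (+$408.512 billion) / 0.4888 ≈ +$836 billion.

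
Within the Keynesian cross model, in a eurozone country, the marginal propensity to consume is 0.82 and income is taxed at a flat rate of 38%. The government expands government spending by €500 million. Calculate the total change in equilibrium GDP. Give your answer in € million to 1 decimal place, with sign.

+€1,017.1 million

Expenditure multiplier = 1/(1 − c(1−t)) = 1/(1 − 0.82×0.62) = 1/0.4916 ≈ 2.034.
ΔY = k × ΔG = (+€500 million) / 0.4916 ≈ +€1,017.1 million.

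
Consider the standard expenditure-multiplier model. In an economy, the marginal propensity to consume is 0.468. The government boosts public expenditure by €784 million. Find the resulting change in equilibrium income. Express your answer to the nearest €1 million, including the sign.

Government-spending multiplier = 1/(1 − MPC) = 1/(1 − 0.468) = 1/0.532 ≈ 1.88.
ΔY = k × ΔG = (+€784 million) / 0.532 ≈ +€1,474 million.

+€1,474 million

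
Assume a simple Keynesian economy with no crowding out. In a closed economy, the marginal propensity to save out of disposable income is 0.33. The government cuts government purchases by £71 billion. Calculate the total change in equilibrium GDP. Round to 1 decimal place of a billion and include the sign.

−£215.2 billion

MPC = 1 − MPS = 1 − 0.33 = 0.67.
Spending multiplier = 1/(1 − MPC) = 1/(1 − 0.67) = 1/0.33 ≈ 3.03.
ΔY = k × ΔG = (−£71 billion) / 0.33 ≈ −£215.2 billion.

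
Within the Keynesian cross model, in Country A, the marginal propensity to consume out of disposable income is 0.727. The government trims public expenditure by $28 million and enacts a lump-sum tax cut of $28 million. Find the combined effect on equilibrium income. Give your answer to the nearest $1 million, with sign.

Expenditure multiplier = 1/(1 − MPC) = 1/(1 − 0.727) = 1/0.273 ≈ 3.663.
ΔG contributes k·ΔG = (−$28 million) / 0.273 ≈ −$102.6 million.
ΔT of −$28 million changes first-round spending by −c·ΔT = +$20.356 million, contributing k·(−c·ΔT) = (+$20.356 million) / 0.273 ≈ +$74.6 million.
With ΔG = ΔT and no other leakages, the balanced-budget multiplier is 1, so ΔY = ΔG = −$28 million.

−$28 million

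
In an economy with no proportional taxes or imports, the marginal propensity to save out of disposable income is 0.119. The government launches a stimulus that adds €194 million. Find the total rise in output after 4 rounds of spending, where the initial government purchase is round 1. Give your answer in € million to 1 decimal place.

MPC = 1 − MPS = 1 − 0.119 = 0.881.
Round 1 adds ΔG = €194 million; each later round is MPC = 0.881 times the previous.
After 4 rounds: 194 + 170.914 + 150.575234 + 132.656781154 = ΔG·(1 − c^4)/(1 − c) = 194 × (1 − 0.602425897921)/0.119 ≈ €648.1 million.

€648.1 million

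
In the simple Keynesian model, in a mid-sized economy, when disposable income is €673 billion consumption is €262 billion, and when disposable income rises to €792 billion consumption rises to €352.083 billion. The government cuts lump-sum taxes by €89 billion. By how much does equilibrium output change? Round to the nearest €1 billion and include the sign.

MPC = ΔC/ΔYd = (352.083 − 262)/(792 − 673) = 90.083/119 = 0.757.
A lump-sum tax change of −€89 billion shifts disposable income by +€89 billion; first-round consumption changes by −c × ΔT = −0.757 × (−€89 billion) = +€67.373 billion.
Expenditure multiplier = 1/(1 − MPC) = 1/(1 − 0.757) = 1/0.243 ≈ 4.115.
The tax multiplier is −c × k ≈ −3.115, so ΔY = k × (−c·ΔT) = (+€67.373 billion) / 0.243 ≈ +€277 billion.

+€277 billion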